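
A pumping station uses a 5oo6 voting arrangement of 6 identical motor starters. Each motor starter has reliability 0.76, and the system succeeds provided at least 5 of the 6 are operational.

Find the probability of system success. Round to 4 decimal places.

R = Σ_{i=5}^{6} C(6,i) p^i (1−p)^{6−i} with p = 0.76
C(6,5)·0.76^5·0.24^1 = 0.365116
C(6,6)·0.76^6·0.24^0 = 0.192700
Sum = 0.5578

0.5578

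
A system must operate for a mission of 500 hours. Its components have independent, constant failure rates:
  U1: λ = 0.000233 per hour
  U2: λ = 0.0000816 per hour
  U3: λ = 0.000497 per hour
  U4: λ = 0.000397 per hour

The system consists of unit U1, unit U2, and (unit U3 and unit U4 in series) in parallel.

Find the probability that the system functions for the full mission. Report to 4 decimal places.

R(U1) = exp(−0.000233 × 500) = 0.890030
R(U2) = exp(−0.0000816 × 500) = 0.960021
R(U3) = exp(−0.000497 × 500) = 0.779970
R(U4) = exp(−0.000397 × 500) = 0.819960
Series (U3 and U4): 0.779970 × 0.819960 = 0.639544
Parallel (U1, U2, and [0.639544]): 1 − (1 − 0.890030)(1 − 0.960021)(1 − 0.639544) = 0.9984

0.9984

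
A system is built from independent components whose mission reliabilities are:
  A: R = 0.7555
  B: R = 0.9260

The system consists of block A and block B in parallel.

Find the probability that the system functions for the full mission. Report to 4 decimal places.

0.9819

Parallel (A and B): 1 − (1 − 0.755500)(1 − 0.926000) = 0.9819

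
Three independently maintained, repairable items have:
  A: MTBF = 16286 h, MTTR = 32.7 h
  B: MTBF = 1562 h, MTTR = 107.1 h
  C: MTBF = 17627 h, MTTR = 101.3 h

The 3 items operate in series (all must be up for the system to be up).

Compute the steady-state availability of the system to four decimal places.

A(A) = MTBF/(MTBF+MTTR) = 16286/(16286+32.7) = 0.997996
A(B) = MTBF/(MTBF+MTTR) = 1562/(1562+107.1) = 0.935834
A(C) = MTBF/(MTBF+MTTR) = 17627/(17627+101.3) = 0.994286
Series availability: 0.997996 × 0.935834 × 0.994286 = 0.9286

0.9286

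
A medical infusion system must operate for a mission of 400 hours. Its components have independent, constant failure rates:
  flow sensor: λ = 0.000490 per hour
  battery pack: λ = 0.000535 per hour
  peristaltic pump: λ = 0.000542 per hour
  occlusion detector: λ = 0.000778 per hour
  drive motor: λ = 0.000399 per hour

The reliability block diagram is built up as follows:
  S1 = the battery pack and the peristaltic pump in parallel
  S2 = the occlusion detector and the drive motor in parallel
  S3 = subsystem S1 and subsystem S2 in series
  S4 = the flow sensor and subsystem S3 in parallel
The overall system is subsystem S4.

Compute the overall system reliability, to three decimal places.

0.987

R(flow sensor) = exp(−0.000490 × 400) = 0.82201
R(battery pack) = exp(−0.000535 × 400) = 0.80735
R(peristaltic pump) = exp(−0.000542 × 400) = 0.80509
R(occlusion detector) = exp(−0.000778 × 400) = 0.73257
R(drive motor) = exp(−0.000399 × 400) = 0.85248
Parallel (battery pack and peristaltic pump): 1 − (1 − 0.80735)(1 − 0.80509) = 0.96245
Parallel (occlusion detector and drive motor): 1 − (1 − 0.73257)(1 − 0.85248) = 0.96055
Series ([0.96245] and [0.96055]): 0.96245 × 0.96055 = 0.92448
Parallel (flow sensor and [0.92448]): 1 − (1 − 0.82201)(1 − 0.92448) = 0.987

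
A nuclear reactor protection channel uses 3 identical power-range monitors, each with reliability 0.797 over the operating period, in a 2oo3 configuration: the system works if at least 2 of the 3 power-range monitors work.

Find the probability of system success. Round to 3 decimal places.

0.893

R = Σ_{i=2}^{3} C(3,i) p^i (1−p)^{3−i} with p = 0.797
C(3,2)·0.797^2·0.203^1 = 0.38684
C(3,3)·0.797^3·0.203^0 = 0.50626
Sum = 0.893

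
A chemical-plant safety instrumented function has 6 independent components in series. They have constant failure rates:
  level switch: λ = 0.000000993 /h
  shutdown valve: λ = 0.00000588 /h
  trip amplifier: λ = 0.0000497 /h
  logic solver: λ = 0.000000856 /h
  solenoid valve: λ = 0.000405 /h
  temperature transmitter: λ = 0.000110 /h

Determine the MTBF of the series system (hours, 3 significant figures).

1750

Series of exponential components: λ_sys = Σ λ_i
λ_sys = 0.000000993 + 0.00000588 + 0.0000497 + 0.000000856 + 0.000405 + 0.000110 = 5.7243e-04 /h
MTBF = 1 / λ_sys = 1750 h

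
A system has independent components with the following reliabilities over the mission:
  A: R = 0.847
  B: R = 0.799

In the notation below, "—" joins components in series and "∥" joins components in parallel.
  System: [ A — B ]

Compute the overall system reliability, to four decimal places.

Series (A and B): 0.847000 × 0.799000 = 0.6768

0.6768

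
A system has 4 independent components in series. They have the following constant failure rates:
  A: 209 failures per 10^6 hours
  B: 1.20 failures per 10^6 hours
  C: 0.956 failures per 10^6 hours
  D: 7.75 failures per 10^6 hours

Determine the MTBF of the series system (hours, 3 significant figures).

4570

Series of exponential components: λ_sys = Σ λ_i
λ_sys = 0.000209 + 0.00000120 + 0.000000956 + 0.00000775 = 2.1891e-04 /h
MTBF = 1 / λ_sys = 4570 h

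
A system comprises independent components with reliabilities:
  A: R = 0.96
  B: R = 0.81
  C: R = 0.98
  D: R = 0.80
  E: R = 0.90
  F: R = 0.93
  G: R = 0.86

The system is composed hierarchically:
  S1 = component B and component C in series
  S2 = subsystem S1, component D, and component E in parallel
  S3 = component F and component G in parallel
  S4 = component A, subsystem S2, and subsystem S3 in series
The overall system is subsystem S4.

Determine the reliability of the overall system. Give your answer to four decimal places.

0.9467

Series (B and C): 0.810000 × 0.980000 = 0.793800
Parallel ([0.793800], D, and E): 1 − (1 − 0.793800)(1 − 0.800000)(1 − 0.900000) = 0.995876
Parallel (F and G): 1 − (1 − 0.930000)(1 − 0.860000) = 0.990200
Series (A, [0.995876], and [0.990200]): 0.960000 × 0.995876 × 0.990200 = 0.9467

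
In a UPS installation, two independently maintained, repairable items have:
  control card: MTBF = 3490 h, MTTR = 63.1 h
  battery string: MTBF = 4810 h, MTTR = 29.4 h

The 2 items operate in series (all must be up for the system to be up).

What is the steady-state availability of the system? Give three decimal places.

A(control card) = MTBF/(MTBF+MTTR) = 3490/(3490+63.1) = 0.982241
A(battery string) = MTBF/(MTBF+MTTR) = 4810/(4810+29.4) = 0.993925
Series availability: 0.982241 × 0.993925 = 0.976

0.976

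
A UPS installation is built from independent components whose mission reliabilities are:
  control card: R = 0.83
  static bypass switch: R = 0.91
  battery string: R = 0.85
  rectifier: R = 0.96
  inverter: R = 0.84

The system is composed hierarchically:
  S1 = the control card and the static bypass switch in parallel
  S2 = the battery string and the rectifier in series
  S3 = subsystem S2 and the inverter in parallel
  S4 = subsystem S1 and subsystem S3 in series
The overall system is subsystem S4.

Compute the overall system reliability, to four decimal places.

Parallel (control card and static bypass switch): 1 − (1 − 0.830000)(1 − 0.910000) = 0.984700
Series (battery string and rectifier): 0.850000 × 0.960000 = 0.816000
Parallel ([0.816000] and inverter): 1 − (1 − 0.816000)(1 − 0.840000) = 0.970560
Series ([0.984700] and [0.970560]): 0.984700 × 0.970560 = 0.9557

0.9557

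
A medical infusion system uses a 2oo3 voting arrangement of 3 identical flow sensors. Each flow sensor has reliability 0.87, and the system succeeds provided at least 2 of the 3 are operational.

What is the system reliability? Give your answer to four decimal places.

R = Σ_{i=2}^{3} C(3,i) p^i (1−p)^{3−i} with p = 0.87
C(3,2)·0.87^2·0.13^1 = 0.295191
C(3,3)·0.87^3·0.13^0 = 0.658503
Sum = 0.9537

0.9537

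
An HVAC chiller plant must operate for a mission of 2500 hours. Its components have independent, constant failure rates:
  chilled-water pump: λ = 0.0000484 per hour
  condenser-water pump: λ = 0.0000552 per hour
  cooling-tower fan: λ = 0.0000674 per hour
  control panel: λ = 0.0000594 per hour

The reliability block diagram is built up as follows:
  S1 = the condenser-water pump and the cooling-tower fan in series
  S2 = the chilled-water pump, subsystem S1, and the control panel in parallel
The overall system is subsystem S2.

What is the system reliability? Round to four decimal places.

0.9958

R(chilled-water pump) = exp(−0.0000484 × 2500) = 0.886034
R(condenser-water pump) = exp(−0.0000552 × 2500) = 0.871099
R(cooling-tower fan) = exp(−0.0000674 × 2500) = 0.844931
R(control panel) = exp(−0.0000594 × 2500) = 0.862000
Series (condenser-water pump and cooling-tower fan): 0.871099 × 0.844931 = 0.736019
Parallel (chilled-water pump, [0.736019], and control panel): 1 − (1 − 0.886034)(1 − 0.736019)(1 − 0.862000) = 0.9958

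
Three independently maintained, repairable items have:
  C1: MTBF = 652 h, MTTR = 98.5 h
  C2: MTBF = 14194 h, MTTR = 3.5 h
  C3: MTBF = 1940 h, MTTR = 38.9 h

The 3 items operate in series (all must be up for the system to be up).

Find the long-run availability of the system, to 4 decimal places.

A(C1) = MTBF/(MTBF+MTTR) = 652/(652+98.5) = 0.868754
A(C2) = MTBF/(MTBF+MTTR) = 14194/(14194+3.5) = 0.999753
A(C3) = MTBF/(MTBF+MTTR) = 1940/(1940+38.9) = 0.980343
Series availability: 0.868754 × 0.999753 × 0.980343 = 0.8515

0.8515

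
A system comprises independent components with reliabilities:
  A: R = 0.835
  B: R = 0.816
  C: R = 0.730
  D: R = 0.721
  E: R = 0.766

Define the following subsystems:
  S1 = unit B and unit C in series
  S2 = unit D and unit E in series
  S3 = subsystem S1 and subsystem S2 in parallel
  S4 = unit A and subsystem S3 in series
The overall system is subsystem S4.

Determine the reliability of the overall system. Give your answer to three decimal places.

0.684

Series (B and C): 0.81600 × 0.73000 = 0.59568
Series (D and E): 0.72100 × 0.76600 = 0.55229
Parallel ([0.59568] and [0.55229]): 1 − (1 − 0.59568)(1 − 0.55229) = 0.81898
Series (A and [0.81898]): 0.83500 × 0.81898 = 0.684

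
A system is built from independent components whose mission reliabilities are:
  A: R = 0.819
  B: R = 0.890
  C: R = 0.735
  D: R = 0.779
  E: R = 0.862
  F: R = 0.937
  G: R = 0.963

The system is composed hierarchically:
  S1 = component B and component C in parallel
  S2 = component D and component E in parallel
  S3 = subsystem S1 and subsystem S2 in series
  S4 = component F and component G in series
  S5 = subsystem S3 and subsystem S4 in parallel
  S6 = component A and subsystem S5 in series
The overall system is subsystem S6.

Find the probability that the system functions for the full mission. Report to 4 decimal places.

Parallel (B and C): 1 − (1 − 0.890000)(1 − 0.735000) = 0.970850
Parallel (D and E): 1 − (1 − 0.779000)(1 − 0.862000) = 0.969502
Series ([0.970850] and [0.969502]): 0.970850 × 0.969502 = 0.941241
Series (F and G): 0.937000 × 0.963000 = 0.902331
Parallel ([0.941241] and [0.902331]): 1 − (1 − 0.941241)(1 − 0.902331) = 0.994261
Series (A and [0.994261]): 0.819000 × 0.994261 = 0.8143

0.8143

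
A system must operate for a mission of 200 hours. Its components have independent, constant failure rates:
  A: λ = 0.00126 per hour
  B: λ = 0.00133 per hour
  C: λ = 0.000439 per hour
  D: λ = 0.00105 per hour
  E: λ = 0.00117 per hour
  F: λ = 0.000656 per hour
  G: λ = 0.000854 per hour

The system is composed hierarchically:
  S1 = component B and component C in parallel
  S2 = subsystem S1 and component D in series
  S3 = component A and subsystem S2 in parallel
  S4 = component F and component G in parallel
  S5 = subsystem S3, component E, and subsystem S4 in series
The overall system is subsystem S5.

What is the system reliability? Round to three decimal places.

R(A) = exp(−0.00126 × 200) = 0.77724
R(B) = exp(−0.00133 × 200) = 0.76644
R(C) = exp(−0.000439 × 200) = 0.91594
R(D) = exp(−0.00105 × 200) = 0.81058
R(E) = exp(−0.00117 × 200) = 0.79136
R(F) = exp(−0.000656 × 200) = 0.87704
R(G) = exp(−0.000854 × 200) = 0.84299
Parallel (B and C): 1 − (1 − 0.76644)(1 − 0.91594) = 0.98037
Series ([0.98037] and D): 0.98037 × 0.81058 = 0.79467
Parallel (A and [0.79467]): 1 − (1 − 0.77724)(1 − 0.79467) = 0.95426
Parallel (F and G): 1 − (1 − 0.87704)(1 − 0.84299) = 0.98069
Series ([0.95426], E, and [0.98069]): 0.95426 × 0.79136 × 0.98069 = 0.741

0.741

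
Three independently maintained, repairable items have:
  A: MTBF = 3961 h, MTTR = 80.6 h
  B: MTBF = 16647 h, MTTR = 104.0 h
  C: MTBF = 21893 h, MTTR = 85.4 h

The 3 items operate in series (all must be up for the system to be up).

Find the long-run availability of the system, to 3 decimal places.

A(A) = MTBF/(MTBF+MTTR) = 3961/(3961+80.6) = 0.980057
A(B) = MTBF/(MTBF+MTTR) = 16647/(16647+104.0) = 0.993791
A(C) = MTBF/(MTBF+MTTR) = 21893/(21893+85.4) = 0.996114
Series availability: 0.980057 × 0.993791 × 0.996114 = 0.970

0.970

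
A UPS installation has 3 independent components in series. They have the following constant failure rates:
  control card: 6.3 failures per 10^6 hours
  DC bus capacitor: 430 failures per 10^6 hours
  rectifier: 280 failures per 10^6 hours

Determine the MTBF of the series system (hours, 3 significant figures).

1400

Series of exponential components: λ_sys = Σ λ_i
λ_sys = 0.0000063 + 0.00043 + 0.00028 = 7.1630e-04 /h
MTBF = 1 / λ_sys = 1400 h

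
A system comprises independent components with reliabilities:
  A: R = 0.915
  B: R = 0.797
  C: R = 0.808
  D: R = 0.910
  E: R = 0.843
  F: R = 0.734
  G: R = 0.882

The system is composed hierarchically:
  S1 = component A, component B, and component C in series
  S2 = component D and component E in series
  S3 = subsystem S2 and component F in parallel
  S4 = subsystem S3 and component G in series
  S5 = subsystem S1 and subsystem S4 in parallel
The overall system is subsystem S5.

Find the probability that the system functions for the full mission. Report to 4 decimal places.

0.9291

Series (A, B, and C): 0.915000 × 0.797000 × 0.808000 = 0.589238
Series (D and E): 0.910000 × 0.843000 = 0.767130
Parallel ([0.767130] and F): 1 − (1 − 0.767130)(1 − 0.734000) = 0.938057
Series ([0.938057] and G): 0.938057 × 0.882000 = 0.827366
Parallel ([0.589238] and [0.827366]): 1 − (1 − 0.589238)(1 − 0.827366) = 0.9291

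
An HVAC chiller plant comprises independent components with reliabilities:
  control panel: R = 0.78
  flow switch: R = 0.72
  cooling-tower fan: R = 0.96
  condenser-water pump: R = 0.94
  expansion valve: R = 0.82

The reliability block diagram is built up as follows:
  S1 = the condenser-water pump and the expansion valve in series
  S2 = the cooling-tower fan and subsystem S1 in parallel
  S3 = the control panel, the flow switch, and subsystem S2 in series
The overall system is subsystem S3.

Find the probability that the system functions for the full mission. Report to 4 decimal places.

0.5565

Series (condenser-water pump and expansion valve): 0.940000 × 0.820000 = 0.770800
Parallel (cooling-tower fan and [0.770800]): 1 − (1 − 0.960000)(1 − 0.770800) = 0.990832
Series (control panel, flow switch, and [0.990832]): 0.780000 × 0.720000 × 0.990832 = 0.5565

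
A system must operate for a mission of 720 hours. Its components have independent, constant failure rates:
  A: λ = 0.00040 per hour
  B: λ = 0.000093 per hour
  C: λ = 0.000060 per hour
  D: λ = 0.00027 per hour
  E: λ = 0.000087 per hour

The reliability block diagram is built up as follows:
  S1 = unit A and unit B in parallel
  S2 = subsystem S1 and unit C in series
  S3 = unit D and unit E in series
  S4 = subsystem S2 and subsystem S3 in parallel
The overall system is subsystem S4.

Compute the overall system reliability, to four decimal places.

0.9869

R(A) = exp(−0.00040 × 720) = 0.749762
R(B) = exp(−0.000093 × 720) = 0.935233
R(C) = exp(−0.000060 × 720) = 0.957720
R(D) = exp(−0.00027 × 720) = 0.823329
R(E) = exp(−0.000087 × 720) = 0.939282
Parallel (A and B): 1 − (1 − 0.749762)(1 − 0.935233) = 0.983793
Series ([0.983793] and C): 0.983793 × 0.957720 = 0.942198
Series (D and E): 0.823329 × 0.939282 = 0.773338
Parallel ([0.942198] and [0.773338]): 1 − (1 − 0.942198)(1 − 0.773338) = 0.9869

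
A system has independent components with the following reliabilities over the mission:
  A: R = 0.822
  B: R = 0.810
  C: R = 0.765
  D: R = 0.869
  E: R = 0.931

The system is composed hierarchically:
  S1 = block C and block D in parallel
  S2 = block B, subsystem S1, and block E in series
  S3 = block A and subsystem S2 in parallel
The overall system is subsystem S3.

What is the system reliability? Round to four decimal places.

0.9521

Parallel (C and D): 1 − (1 − 0.765000)(1 − 0.869000) = 0.969215
Series (B, [0.969215], and E): 0.810000 × 0.969215 × 0.931000 = 0.730895
Parallel (A and [0.730895]): 1 − (1 − 0.822000)(1 − 0.730895) = 0.9521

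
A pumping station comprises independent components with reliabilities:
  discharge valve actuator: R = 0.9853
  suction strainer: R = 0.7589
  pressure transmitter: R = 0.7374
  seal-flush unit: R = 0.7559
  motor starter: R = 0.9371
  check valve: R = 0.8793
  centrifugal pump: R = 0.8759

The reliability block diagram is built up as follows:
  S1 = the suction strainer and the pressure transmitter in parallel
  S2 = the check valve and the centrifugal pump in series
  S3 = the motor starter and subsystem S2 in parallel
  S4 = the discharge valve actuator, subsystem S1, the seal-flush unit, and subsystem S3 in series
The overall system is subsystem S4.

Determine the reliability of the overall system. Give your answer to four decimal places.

0.6875

Parallel (suction strainer and pressure transmitter): 1 − (1 − 0.758900)(1 − 0.737400) = 0.936687
Series (check valve and centrifugal pump): 0.879300 × 0.875900 = 0.770179
Parallel (motor starter and [0.770179]): 1 − (1 − 0.937100)(1 − 0.770179) = 0.985544
Series (discharge valve actuator, [0.936687], seal-flush unit, and [0.985544]): 0.985300 × 0.936687 × 0.755900 × 0.985544 = 0.6875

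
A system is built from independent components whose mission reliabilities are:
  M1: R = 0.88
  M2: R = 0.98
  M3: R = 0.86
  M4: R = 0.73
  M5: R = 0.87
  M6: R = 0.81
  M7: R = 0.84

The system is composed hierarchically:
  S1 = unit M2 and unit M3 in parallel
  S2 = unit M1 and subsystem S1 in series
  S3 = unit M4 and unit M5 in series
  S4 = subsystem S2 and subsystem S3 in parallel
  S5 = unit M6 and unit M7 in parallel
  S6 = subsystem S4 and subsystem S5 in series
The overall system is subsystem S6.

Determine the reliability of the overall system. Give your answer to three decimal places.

0.926

Parallel (M2 and M3): 1 − (1 − 0.98000)(1 − 0.86000) = 0.99720
Series (M1 and [0.99720]): 0.88000 × 0.99720 = 0.87754
Series (M4 and M5): 0.73000 × 0.87000 = 0.63510
Parallel ([0.87754] and [0.63510]): 1 − (1 − 0.87754)(1 − 0.63510) = 0.95531
Parallel (M6 and M7): 1 − (1 − 0.81000)(1 − 0.84000) = 0.96960
Series ([0.95531] and [0.96960]): 0.95531 × 0.96960 = 0.926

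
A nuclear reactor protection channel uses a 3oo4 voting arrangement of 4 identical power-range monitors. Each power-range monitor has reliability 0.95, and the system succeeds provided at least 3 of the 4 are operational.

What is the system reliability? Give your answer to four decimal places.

R = Σ_{i=3}^{4} C(4,i) p^i (1−p)^{4−i} with p = 0.95
C(4,3)·0.95^3·0.05^1 = 0.171475
C(4,4)·0.95^4·0.05^0 = 0.814506
Sum = 0.9860

0.9860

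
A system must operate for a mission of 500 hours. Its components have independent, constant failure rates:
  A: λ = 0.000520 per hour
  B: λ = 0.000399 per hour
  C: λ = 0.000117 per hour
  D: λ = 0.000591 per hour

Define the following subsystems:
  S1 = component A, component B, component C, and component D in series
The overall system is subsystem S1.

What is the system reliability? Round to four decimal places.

0.4433

R(A) = exp(−0.000520 × 500) = 0.771052
R(B) = exp(−0.000399 × 500) = 0.819140
R(C) = exp(−0.000117 × 500) = 0.943178
R(D) = exp(−0.000591 × 500) = 0.744159
Series (A, B, C, and D): 0.771052 × 0.819140 × 0.943178 × 0.744159 = 0.4433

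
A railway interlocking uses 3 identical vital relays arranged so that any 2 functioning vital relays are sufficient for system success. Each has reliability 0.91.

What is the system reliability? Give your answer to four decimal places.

0.9772

R = Σ_{i=2}^{3} C(3,i) p^i (1−p)^{3−i} with p = 0.91
C(3,2)·0.91^2·0.09^1 = 0.223587
C(3,3)·0.91^3·0.09^0 = 0.753571
Sum = 0.9772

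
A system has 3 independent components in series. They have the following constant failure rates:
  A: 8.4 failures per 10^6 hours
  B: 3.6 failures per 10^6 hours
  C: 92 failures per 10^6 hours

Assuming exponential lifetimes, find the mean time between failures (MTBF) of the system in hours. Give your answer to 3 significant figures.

9620

Series of exponential components: λ_sys = Σ λ_i
λ_sys = 0.0000084 + 0.0000036 + 0.000092 = 1.0400e-04 /h
MTBF = 1 / λ_sys = 9620 h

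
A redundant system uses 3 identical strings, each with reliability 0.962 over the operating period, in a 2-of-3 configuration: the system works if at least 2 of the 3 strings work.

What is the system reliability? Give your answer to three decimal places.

R = Σ_{i=2}^{3} C(3,i) p^i (1−p)^{3−i} with p = 0.962
C(3,2)·0.962^2·0.038^1 = 0.10550
C(3,3)·0.962^3·0.038^0 = 0.89028
Sum = 0.996

0.996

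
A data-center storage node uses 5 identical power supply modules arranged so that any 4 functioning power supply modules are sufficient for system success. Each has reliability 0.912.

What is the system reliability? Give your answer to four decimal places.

R = Σ_{i=4}^{5} C(5,i) p^i (1−p)^{5−i} with p = 0.912
C(5,4)·0.912^4·0.088^1 = 0.304391
C(5,5)·0.912^5·0.088^0 = 0.630920
Sum = 0.9353

0.9353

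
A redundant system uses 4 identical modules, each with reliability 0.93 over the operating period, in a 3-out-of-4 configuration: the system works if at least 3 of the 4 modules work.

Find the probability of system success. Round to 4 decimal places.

0.9733

R = Σ_{i=3}^{4} C(4,i) p^i (1−p)^{4−i} with p = 0.93
C(4,3)·0.93^3·0.07^1 = 0.225220
C(4,4)·0.93^4·0.07^0 = 0.748052
Sum = 0.9733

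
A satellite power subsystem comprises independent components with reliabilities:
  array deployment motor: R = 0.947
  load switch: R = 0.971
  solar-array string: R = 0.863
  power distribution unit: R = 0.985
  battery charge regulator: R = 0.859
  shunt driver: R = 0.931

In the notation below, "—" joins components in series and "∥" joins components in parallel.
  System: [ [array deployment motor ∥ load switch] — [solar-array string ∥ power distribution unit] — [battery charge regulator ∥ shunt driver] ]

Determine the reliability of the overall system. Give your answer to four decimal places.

Parallel (array deployment motor and load switch): 1 − (1 − 0.947000)(1 − 0.971000) = 0.998463
Parallel (solar-array string and power distribution unit): 1 − (1 − 0.863000)(1 − 0.985000) = 0.997945
Parallel (battery charge regulator and shunt driver): 1 − (1 − 0.859000)(1 − 0.931000) = 0.990271
Series ([0.998463], [0.997945], and [0.990271]): 0.998463 × 0.997945 × 0.990271 = 0.9867

0.9867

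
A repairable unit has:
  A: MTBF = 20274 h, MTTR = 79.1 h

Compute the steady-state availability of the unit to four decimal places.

0.9961

A(A) = MTBF/(MTBF+MTTR) = 20274/(20274+79.1) = 0.9961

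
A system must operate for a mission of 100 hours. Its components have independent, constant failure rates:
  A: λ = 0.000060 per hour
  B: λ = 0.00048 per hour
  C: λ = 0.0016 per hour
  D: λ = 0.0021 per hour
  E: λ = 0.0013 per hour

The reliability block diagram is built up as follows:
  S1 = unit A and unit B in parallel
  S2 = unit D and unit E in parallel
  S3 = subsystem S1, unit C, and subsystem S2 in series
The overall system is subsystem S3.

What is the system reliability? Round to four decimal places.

R(A) = exp(−0.000060 × 100) = 0.994018
R(B) = exp(−0.00048 × 100) = 0.953134
R(C) = exp(−0.0016 × 100) = 0.852144
R(D) = exp(−0.0021 × 100) = 0.810584
R(E) = exp(−0.0013 × 100) = 0.878095
Parallel (A and B): 1 − (1 − 0.994018)(1 − 0.953134) = 0.999720
Parallel (D and E): 1 − (1 − 0.810584)(1 − 0.878095) = 0.976909
Series ([0.999720], C, and [0.976909]): 0.999720 × 0.852144 × 0.976909 = 0.8322

0.8322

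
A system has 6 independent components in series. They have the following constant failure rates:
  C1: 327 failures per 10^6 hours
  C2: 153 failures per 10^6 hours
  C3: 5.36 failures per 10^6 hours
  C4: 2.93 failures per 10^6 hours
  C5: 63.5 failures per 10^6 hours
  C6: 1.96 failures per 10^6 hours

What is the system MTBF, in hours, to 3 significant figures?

Series of exponential components: λ_sys = Σ λ_i
λ_sys = 0.000327 + 0.000153 + 0.00000536 + 0.00000293 + 0.0000635 + 0.00000196 = 5.5375e-04 /h
MTBF = 1 / λ_sys = 1810 h

1810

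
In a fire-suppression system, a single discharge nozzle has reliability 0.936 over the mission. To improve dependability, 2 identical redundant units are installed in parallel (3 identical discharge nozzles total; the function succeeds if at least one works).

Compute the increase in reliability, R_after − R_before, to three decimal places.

R_before = 0.936
R_after = 1 − (1 − 0.936)^3 = 1.000
ΔR = 1.000 − 0.936 = 0.064

0.064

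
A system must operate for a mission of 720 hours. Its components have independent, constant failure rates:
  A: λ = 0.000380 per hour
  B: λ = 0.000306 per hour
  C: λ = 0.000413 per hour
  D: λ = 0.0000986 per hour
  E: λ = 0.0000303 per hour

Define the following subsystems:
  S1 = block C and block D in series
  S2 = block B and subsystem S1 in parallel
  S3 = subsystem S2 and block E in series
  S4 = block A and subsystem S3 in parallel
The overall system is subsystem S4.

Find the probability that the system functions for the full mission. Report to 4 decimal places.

R(A) = exp(−0.000380 × 720) = 0.760636
R(B) = exp(−0.000306 × 720) = 0.802262
R(C) = exp(−0.000413 × 720) = 0.742777
R(D) = exp(−0.0000986 × 720) = 0.931469
R(E) = exp(−0.0000303 × 720) = 0.978420
Series (C and D): 0.742777 × 0.931469 = 0.691874
Parallel (B and [0.691874]): 1 − (1 − 0.802262)(1 − 0.691874) = 0.939072
Series ([0.939072] and E): 0.939072 × 0.978420 = 0.918807
Parallel (A and [0.918807]): 1 − (1 − 0.760636)(1 − 0.918807) = 0.9806

0.9806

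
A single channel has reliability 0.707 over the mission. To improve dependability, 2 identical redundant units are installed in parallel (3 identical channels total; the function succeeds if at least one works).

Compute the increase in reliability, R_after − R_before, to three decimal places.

R_before = 0.707
R_after = 1 − (1 − 0.707)^3 = 0.975
ΔR = 0.975 − 0.707 = 0.268

0.268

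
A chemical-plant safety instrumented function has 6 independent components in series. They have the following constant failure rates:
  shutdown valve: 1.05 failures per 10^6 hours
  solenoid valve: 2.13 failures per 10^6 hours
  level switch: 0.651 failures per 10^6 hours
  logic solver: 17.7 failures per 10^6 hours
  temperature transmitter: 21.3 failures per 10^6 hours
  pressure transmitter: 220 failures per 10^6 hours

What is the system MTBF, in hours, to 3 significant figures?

3800

Series of exponential components: λ_sys = Σ λ_i
λ_sys = 0.00000105 + 0.00000213 + 0.000000651 + 0.0000177 + 0.0000213 + 0.000220 = 2.6283e-04 /h
MTBF = 1 / λ_sys = 3800 h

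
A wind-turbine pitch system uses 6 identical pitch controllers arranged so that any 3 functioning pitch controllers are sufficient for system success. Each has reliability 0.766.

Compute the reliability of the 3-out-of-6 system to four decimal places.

0.9702

R = Σ_{i=3}^{6} C(6,i) p^i (1−p)^{6−i} with p = 0.766
C(6,3)·0.766^3·0.234^3 = 0.115176
C(6,4)·0.766^4·0.234^2 = 0.282773
C(6,5)·0.766^5·0.234^1 = 0.370264
C(6,6)·0.766^6·0.234^0 = 0.202010
Sum = 0.9702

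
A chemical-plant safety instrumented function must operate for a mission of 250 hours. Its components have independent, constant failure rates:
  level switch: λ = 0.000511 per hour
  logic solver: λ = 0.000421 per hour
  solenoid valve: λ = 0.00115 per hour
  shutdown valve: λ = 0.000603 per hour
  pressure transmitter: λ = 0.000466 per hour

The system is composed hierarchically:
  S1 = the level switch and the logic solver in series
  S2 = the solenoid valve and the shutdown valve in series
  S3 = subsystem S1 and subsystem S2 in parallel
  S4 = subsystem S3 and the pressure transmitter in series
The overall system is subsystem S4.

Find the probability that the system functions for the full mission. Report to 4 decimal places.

R(level switch) = exp(−0.000511 × 250) = 0.880073
R(logic solver) = exp(−0.000421 × 250) = 0.900099
R(solenoid valve) = exp(−0.00115 × 250) = 0.750137
R(shutdown valve) = exp(−0.000603 × 250) = 0.860063
R(pressure transmitter) = exp(−0.000466 × 250) = 0.890030
Series (level switch and logic solver): 0.880073 × 0.900099 = 0.792153
Series (solenoid valve and shutdown valve): 0.750137 × 0.860063 = 0.645165
Parallel ([0.792153] and [0.645165]): 1 − (1 − 0.792153)(1 − 0.645165) = 0.926249
Series ([0.926249] and pressure transmitter): 0.926249 × 0.890030 = 0.8244

0.8244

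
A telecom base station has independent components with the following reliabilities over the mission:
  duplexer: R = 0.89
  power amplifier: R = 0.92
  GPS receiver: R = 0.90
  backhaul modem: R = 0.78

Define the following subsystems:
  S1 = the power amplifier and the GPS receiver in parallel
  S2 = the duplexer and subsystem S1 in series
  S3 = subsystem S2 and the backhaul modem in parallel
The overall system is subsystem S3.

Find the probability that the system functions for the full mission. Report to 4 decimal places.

Parallel (power amplifier and GPS receiver): 1 − (1 − 0.920000)(1 − 0.900000) = 0.992000
Series (duplexer and [0.992000]): 0.890000 × 0.992000 = 0.882880
Parallel ([0.882880] and backhaul modem): 1 − (1 − 0.882880)(1 − 0.780000) = 0.9742

0.9742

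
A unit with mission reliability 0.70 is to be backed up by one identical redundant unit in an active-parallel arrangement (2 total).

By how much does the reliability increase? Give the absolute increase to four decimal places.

R_before = 0.70
R_after = 1 − (1 − 0.70)^2 = 0.9100
ΔR = 0.9100 − 0.70 = 0.2100

0.2100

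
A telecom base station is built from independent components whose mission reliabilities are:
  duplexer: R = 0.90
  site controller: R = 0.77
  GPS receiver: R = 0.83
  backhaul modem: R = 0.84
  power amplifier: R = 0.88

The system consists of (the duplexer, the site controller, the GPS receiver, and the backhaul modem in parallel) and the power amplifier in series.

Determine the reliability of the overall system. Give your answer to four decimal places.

0.8794

Parallel (duplexer, site controller, GPS receiver, and backhaul modem): 1 − (1 − 0.900000)(1 − 0.770000)(1 − 0.830000)(1 − 0.840000) = 0.999374
Series ([0.999374] and power amplifier): 0.999374 × 0.880000 = 0.8794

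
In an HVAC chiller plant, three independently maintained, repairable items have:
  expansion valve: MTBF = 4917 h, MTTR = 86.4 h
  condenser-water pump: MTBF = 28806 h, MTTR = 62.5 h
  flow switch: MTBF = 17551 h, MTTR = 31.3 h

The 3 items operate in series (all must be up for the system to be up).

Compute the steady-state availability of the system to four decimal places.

0.9789

A(expansion valve) = MTBF/(MTBF+MTTR) = 4917/(4917+86.4) = 0.982732
A(condenser-water pump) = MTBF/(MTBF+MTTR) = 28806/(28806+62.5) = 0.997835
A(flow switch) = MTBF/(MTBF+MTTR) = 17551/(17551+31.3) = 0.998220
Series availability: 0.982732 × 0.997835 × 0.998220 = 0.9789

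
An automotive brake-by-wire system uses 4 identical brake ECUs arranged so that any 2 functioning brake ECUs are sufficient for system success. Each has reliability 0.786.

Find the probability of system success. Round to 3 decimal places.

R = Σ_{i=2}^{4} C(4,i) p^i (1−p)^{4−i} with p = 0.786
C(4,2)·0.786^2·0.214^2 = 0.16976
C(4,3)·0.786^3·0.214^1 = 0.41566
C(4,4)·0.786^4·0.214^0 = 0.38167
Sum = 0.967

0.967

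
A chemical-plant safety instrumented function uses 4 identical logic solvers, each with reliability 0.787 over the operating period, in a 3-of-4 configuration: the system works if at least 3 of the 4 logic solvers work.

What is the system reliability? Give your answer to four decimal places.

0.7989

R = Σ_{i=3}^{4} C(4,i) p^i (1−p)^{4−i} with p = 0.787
C(4,3)·0.787^3·0.213^1 = 0.415302
C(4,4)·0.787^4·0.213^0 = 0.383618
Sum = 0.7989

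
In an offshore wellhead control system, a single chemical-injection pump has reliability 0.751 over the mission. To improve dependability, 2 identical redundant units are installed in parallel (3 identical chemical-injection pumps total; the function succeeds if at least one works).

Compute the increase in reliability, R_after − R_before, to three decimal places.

R_before = 0.751
R_after = 1 − (1 − 0.751)^3 = 0.985
ΔR = 0.985 − 0.751 = 0.234

0.234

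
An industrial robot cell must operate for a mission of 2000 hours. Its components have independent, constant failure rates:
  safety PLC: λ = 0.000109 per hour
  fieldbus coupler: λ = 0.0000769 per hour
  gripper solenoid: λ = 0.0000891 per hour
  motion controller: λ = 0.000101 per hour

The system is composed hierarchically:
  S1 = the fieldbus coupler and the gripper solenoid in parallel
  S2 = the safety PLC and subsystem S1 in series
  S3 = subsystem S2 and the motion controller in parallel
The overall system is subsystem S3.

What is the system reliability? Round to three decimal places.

R(safety PLC) = exp(−0.000109 × 2000) = 0.80413
R(fieldbus coupler) = exp(−0.0000769 × 2000) = 0.85744
R(gripper solenoid) = exp(−0.0000891 × 2000) = 0.83678
R(motion controller) = exp(−0.000101 × 2000) = 0.81709
Parallel (fieldbus coupler and gripper solenoid): 1 − (1 − 0.85744)(1 − 0.83678) = 0.97673
Series (safety PLC and [0.97673]): 0.80413 × 0.97673 = 0.78542
Parallel ([0.78542] and motion controller): 1 − (1 − 0.78542)(1 − 0.81709) = 0.961

0.961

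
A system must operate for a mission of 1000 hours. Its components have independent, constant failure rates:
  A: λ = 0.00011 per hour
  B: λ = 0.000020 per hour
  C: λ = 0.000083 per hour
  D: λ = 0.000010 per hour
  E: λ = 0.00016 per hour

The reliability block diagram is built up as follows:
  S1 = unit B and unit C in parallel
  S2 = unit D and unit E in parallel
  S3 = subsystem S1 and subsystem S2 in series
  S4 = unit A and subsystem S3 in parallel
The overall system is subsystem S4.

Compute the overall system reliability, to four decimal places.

R(A) = exp(−0.00011 × 1000) = 0.895834
R(B) = exp(−0.000020 × 1000) = 0.980199
R(C) = exp(−0.000083 × 1000) = 0.920351
R(D) = exp(−0.000010 × 1000) = 0.990050
R(E) = exp(−0.00016 × 1000) = 0.852144
Parallel (B and C): 1 − (1 − 0.980199)(1 − 0.920351) = 0.998423
Parallel (D and E): 1 − (1 − 0.990050)(1 − 0.852144) = 0.998529
Series ([0.998423] and [0.998529]): 0.998423 × 0.998529 = 0.996954
Parallel (A and [0.996954]): 1 − (1 − 0.895834)(1 − 0.996954) = 0.9997

0.9997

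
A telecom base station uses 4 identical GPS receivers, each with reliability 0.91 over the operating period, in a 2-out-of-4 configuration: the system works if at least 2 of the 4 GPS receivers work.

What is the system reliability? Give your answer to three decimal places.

R = Σ_{i=2}^{4} C(4,i) p^i (1−p)^{4−i} with p = 0.91
C(4,2)·0.91^2·0.09^2 = 0.04025
C(4,3)·0.91^3·0.09^1 = 0.27129
C(4,4)·0.91^4·0.09^0 = 0.68575
Sum = 0.997

0.997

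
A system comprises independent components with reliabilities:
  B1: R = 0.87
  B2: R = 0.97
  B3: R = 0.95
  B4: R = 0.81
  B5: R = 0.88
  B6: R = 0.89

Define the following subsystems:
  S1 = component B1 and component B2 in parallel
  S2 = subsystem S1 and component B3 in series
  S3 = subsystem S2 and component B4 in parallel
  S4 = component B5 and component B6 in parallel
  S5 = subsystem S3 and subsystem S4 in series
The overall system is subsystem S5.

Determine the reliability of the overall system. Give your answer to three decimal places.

0.977

Parallel (B1 and B2): 1 − (1 − 0.87000)(1 − 0.97000) = 0.99610
Series ([0.99610] and B3): 0.99610 × 0.95000 = 0.94630
Parallel ([0.94630] and B4): 1 − (1 − 0.94630)(1 − 0.81000) = 0.98980
Parallel (B5 and B6): 1 − (1 − 0.88000)(1 − 0.89000) = 0.98680
Series ([0.98980] and [0.98680]): 0.98980 × 0.98680 = 0.977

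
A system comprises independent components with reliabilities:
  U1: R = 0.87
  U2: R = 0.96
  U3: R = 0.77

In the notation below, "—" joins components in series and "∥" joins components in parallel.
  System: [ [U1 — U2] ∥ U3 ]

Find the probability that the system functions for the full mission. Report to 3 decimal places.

Series (U1 and U2): 0.87000 × 0.96000 = 0.83520
Parallel ([0.83520] and U3): 1 − (1 − 0.83520)(1 − 0.77000) = 0.962

0.962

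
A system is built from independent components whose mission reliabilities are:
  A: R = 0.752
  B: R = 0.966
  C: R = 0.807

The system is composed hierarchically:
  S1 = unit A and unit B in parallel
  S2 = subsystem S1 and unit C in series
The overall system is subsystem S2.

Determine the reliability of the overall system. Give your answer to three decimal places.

0.800

Parallel (A and B): 1 − (1 − 0.75200)(1 − 0.96600) = 0.99157
Series ([0.99157] and C): 0.99157 × 0.80700 = 0.800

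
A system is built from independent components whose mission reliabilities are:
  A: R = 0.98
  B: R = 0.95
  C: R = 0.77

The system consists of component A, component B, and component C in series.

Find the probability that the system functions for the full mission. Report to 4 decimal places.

0.7169

Series (A, B, and C): 0.980000 × 0.950000 × 0.770000 = 0.7169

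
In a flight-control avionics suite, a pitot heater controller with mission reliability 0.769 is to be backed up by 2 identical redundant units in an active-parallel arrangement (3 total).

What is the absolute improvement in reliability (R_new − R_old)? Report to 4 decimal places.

0.2187

R_before = 0.769
R_after = 1 − (1 − 0.769)^3 = 0.9877
ΔR = 0.9877 − 0.769 = 0.2187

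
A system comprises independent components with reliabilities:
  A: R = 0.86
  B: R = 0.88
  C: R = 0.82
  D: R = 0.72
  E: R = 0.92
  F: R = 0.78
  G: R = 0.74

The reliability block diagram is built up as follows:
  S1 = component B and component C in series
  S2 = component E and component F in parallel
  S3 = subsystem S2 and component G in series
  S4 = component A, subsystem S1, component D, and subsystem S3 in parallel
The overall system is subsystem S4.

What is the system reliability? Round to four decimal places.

0.9970

Series (B and C): 0.880000 × 0.820000 = 0.721600
Parallel (E and F): 1 − (1 − 0.920000)(1 − 0.780000) = 0.982400
Series ([0.982400] and G): 0.982400 × 0.740000 = 0.726976
Parallel (A, [0.721600], D, and [0.726976]): 1 − (1 − 0.860000)(1 − 0.721600)(1 − 0.720000)(1 − 0.726976) = 0.9970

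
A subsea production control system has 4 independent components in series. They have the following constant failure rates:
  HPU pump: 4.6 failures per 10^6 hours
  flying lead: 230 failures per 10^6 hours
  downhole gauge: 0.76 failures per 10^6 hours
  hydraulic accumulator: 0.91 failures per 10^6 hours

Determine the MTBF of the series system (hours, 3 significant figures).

Series of exponential components: λ_sys = Σ λ_i
λ_sys = 0.0000046 + 0.00023 + 0.00000076 + 0.00000091 = 2.3627e-04 /h
MTBF = 1 / λ_sys = 4230 h

4230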